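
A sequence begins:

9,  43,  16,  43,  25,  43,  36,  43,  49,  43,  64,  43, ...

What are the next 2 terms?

81, 43

Positions 1, 3, 5, … form one subsequence and positions 2, 4, 6, … form another.
Stream A: 9, 16, 25, 36, 49, 64. The squares 3², 4², 5², ….
Stream B: 43, 43, 43, 43, 43, 43. Constant 43.
Position 13 falls in stream A as its term 7, giving 81.
Position 14 falls in stream B as its term 7, giving 43.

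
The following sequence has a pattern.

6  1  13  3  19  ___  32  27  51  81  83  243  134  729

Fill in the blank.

Split by position mod 2 into 2 tracks.
Track A is 6, 13, 19, 32, 51, 83, 134, which is a Fibonacci-like recurrence a_n = a_{n-1} + a_{n-2}.
Track B is 1, 3, ?, 27, 81, 243, 729, which is successive powers of 3.
So the missing entry in track B is 9.

9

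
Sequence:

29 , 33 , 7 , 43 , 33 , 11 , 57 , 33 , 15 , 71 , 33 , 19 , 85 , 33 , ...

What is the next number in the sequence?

23

The terms cycle through 3 interleaved subsequences.
Track A: 29, 43, 57, 71, 85. Arithmetic, step +14.
Track B: 33, 33, 33, 33, 33. Always 33.
Track C: 7, 11, 15, 19. Arithmetic, step +4.
Position 15 → track C, term 5 = 23.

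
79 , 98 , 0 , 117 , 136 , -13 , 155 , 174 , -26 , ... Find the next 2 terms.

193, 212

The slot pattern repeats as AAB (period 3), so there are 2 interleaved tracks.
Stream A is 79, 98, 117, 136, 155, 174, which is linear: a_n = 60 + 19·n.
Stream B is 0, -13, -26, which is arithmetic, step −13.
Term 10 comes from stream A (its 7th entry): 193.
Position 11 → stream A, term 8 = 212.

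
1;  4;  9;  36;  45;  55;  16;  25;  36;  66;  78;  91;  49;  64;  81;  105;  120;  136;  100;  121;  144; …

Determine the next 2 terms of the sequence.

153, 171

The slot pattern repeats as AAABBB (period 6), so there are 2 interleaved tracks.
Stream A = 1, 4, 9, 16, 25, 36, 49, 64, 81, 100, 121, 144: the squares 1², 2², 3², ….
Stream B = 36, 45, 55, 66, 78, 91, 105, 120, 136: triangular numbers n(n+1)/2 for n = 8, 9, ….
The 22nd slot belongs to stream B; its 10th term is 153.
Term 23 comes from stream B (its 11th entry): 171.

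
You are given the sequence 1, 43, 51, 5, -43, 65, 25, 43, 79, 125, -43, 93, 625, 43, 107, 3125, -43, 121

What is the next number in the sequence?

Read the sequence 3 terms at a time; column i is its own pattern.
Stream A = 1, 5, 25, 125, 625, 3125: powers of 5.
Stream B = 43, -43, 43, -43, 43, -43: alternating ±43.
Stream C = 51, 65, 79, 93, 107, 121: arithmetic, step +14.
The 19th slot belongs to stream A; its 7th term is 15625.

15625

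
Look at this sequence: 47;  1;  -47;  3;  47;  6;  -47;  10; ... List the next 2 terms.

Positions 1, 3, 5, … form one subsequence and positions 2, 4, 6, … form another.
Track A: 47, -47, 47, -47. Alternating ±47.
Track B: 1, 3, 6, 10. Triangular numbers n(n+1)/2 for n = 1, 2, ….
Position 9 → track A, term 5 = 47.
The 10th slot belongs to track B; its 5th term is 15.

47, 15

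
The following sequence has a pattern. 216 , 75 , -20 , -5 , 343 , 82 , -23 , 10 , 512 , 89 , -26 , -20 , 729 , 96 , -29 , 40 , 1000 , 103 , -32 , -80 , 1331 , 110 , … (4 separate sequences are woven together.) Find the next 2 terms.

Taking every 4th term gives 4 separate tracks.
Subsequence A = 216, 343, 512, 729, 1000, 1331: perfect cubes starting at 6³.
Subsequence B = 75, 82, 89, 96, 103, 110: adding 7 each time.
Subsequence C = -20, -23, -26, -29, -32: subtracting 3 each time.
Subsequence D = -5, 10, -20, 40, -80: geometric with ratio -2.
Position 23 falls in subsequence C as its term 6, giving -35.
Position 24 falls in subsequence D as its term 6, giving 160.

-35, 160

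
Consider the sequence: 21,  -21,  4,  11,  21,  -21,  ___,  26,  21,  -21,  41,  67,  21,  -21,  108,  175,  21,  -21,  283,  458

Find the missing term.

15

The slot pattern repeats as AABB (period 4), so there are 2 interleaved tracks.
Stream A = 21, -21, 21, -21, 21, -21, 21, -21, 21, -21: the oscillation 21·(−1)^(n+1).
Stream B = 4, 11, ?, 26, 41, 67, 108, 175, 283, 458: Fibonacci-style (each term is the sum of the two before it).
Filling stream B at index 3 by its rule yields 15.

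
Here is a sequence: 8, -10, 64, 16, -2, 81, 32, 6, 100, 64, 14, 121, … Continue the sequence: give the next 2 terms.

Read the sequence 3 terms at a time; column i is its own pattern.
Stream A: 8, 16, 32, 64 (multiplying by 2 each time).
Stream B: -10, -2, 6, 14 (arithmetic, step +8).
Stream C: 64, 81, 100, 121 (consecutive squares n² from n = 8).
Position 13 → stream A, term 5 = 128.
Position 14 falls in stream B as its term 5, giving 22.

128, 22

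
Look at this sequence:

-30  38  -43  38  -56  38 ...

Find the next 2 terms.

Split by position mod 2 into 2 tracks.
Track A: -30, -43, -56 (arithmetic, step −13).
Track B: 38, 38, 38 (always 38).
The 7th slot belongs to track A; its 4th term is -69.
The 8th slot belongs to track B; its 4th term is 38.

-69, 38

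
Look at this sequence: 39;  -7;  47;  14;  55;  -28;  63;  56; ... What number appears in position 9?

The terms cycle through 2 interleaved subsequences.
Subsequence A is 39, 47, 55, 63, which is adding 8 each time.
Subsequence B is -7, 14, -28, 56, which is geometric, ×-2 each step.
Position 9 falls in subsequence A as its term 5, giving 71.

71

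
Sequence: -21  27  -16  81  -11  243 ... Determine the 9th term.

-1

Split by position mod 2 into 2 tracks.
Subsequence A is -21, -16, -11, which is arithmetic, step +5.
Subsequence B is 27, 81, 243, which is powers 3^3, 3^4, 3^5, ….
Term 9 comes from subsequence A (its 5th entry): -1.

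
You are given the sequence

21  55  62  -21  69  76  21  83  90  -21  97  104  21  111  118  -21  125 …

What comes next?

The slot pattern repeats as ABB (period 3), so there are 2 interleaved tracks.
Subsequence A = 21, -21, 21, -21, 21, -21: oscillating between 21 and -21.
Subsequence B = 55, 62, 69, 76, 83, 90, 97, 104, 111, 118, 125: arithmetic, step +7.
Term 18 comes from subsequence B (its 12th entry): 132.

132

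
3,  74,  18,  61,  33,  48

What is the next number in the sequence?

48

Split by position mod 2 into 2 tracks.
Track A: 3, 18, 33. Arithmetic with common difference +15.
Track B: 74, 61, 48. Linear: a_n = 87 − 13·n.
Position 7 → track A, term 4 = 48.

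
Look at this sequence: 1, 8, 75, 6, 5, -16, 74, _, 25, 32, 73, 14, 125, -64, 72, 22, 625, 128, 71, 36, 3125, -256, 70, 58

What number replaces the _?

The terms cycle through 4 interleaved subsequences.
Track A = 1, 5, 25, 125, 625, 3125: powers 5^0, 5^1, 5^2, ….
Track B = 8, -16, 32, -64, 128, -256: geometric with ratio -2.
Track C = 75, 74, 73, 72, 71, 70: arithmetic, step −1.
Track D = 6, ?, 14, 22, 36, 58: a Fibonacci-like recurrence a_n = a_{n-1} + a_{n-2}.
The gap is track D's term 2; the rule gives 8.

8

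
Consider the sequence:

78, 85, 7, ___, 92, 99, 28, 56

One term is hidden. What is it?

14

Positions follow the repeating pattern AABB; grouping by letter gives 2 tracks.
Track A = 78, 85, 92, 99: adding 7 each time.
Track B = 7, ?, 28, 56: geometric with ratio 2.
So the missing entry in track B is 14.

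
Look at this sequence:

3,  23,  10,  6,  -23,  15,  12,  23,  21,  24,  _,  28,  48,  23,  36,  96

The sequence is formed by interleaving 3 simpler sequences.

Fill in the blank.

-23

Split by position mod 3 into 3 tracks.
Track A: 3, 6, 12, 24, 48, 96 (a geometric progression (common ratio 2)).
Track B: 23, -23, 23, ?, 23 (alternating ±23).
Track C: 10, 15, 21, 28, 36 (the triangular numbers T_4, T_5, …).
Track B's pattern makes the blank -23.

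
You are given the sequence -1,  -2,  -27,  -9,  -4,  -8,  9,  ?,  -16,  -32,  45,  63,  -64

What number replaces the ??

27

Reading positions in blocks of 4 reveals the pattern AABB — 2 tracks woven together.
Track A: -1, -2, -4, -8, -16, -32, -64 — a geometric progression (common ratio 2).
Track B: -27, -9, 9, ?, 45, 63 — arithmetic with common difference +18.
So the missing entry in track B is 27.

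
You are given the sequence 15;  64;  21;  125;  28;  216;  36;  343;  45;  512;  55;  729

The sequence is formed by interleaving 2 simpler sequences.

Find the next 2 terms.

66, 1000

Split by position mod 2 into 2 tracks.
Stream A: 15, 21, 28, 36, 45, 55 — triangular numbers starting at T_5.
Stream B: 64, 125, 216, 343, 512, 729 — the cubes 4³, 5³, 6³, ….
The 13th slot belongs to stream A; its 7th term is 66.
Position 14 → stream B, term 7 = 1000.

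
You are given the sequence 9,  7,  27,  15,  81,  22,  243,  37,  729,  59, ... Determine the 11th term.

Taking every 2nd term gives 2 separate tracks.
Subsequence A: 9, 27, 81, 243, 729 (multiplying by 3 each time).
Subsequence B: 7, 15, 22, 37, 59 (each term equals the sum of the previous two).
Position 11 falls in subsequence A as its term 6, giving 2187.

2187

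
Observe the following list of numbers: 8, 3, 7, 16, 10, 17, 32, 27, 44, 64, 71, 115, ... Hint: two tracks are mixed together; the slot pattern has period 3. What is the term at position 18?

Positions follow the repeating pattern ABB; grouping by letter gives 2 tracks.
Track A: 8, 16, 32, 64 — powers 2^3, 2^4, 2^5, ….
Track B: 3, 7, 10, 17, 27, 44, 71, 115 — each term equals the sum of the previous two.
Position 18 → track B, term 12 = 788.

788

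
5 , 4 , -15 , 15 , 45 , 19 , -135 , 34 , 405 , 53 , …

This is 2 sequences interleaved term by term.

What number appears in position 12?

87

Odd-indexed and even-indexed terms follow separate rules.
Stream A is 5, -15, 45, -135, 405, which is a geometric progression (common ratio -3).
Stream B is 4, 15, 19, 34, 53, which is each term equals the sum of the previous two.
Position 12 → stream B, term 6 = 87.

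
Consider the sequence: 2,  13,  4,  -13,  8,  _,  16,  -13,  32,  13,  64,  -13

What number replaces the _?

Taking every 2nd term gives 2 separate tracks.
Track A is 2, 4, 8, 16, 32, 64, which is powers of 2.
Track B is 13, -13, ?, -13, 13, -13, which is the oscillation 13·(−1)^(n+1).
So the missing entry in track B is 13.

13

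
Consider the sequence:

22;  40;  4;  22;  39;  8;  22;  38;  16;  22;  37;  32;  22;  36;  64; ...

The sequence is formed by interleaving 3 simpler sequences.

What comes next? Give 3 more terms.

22, 35, 128

The terms cycle through 3 interleaved subsequences.
Stream A is 22, 22, 22, 22, 22, which is the constant sequence 22.
Stream B is 40, 39, 38, 37, 36, which is subtracting 1 each time.
Stream C is 4, 8, 16, 32, 64, which is successive powers of 2.
Position 16 falls in stream A as its term 6, giving 22.
The 17th slot belongs to stream B; its 6th term is 35.
Position 18 → stream C, term 6 = 128.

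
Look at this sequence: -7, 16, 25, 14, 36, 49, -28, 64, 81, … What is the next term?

Reading positions in blocks of 3 reveals the pattern ABB — 2 tracks woven together.
Subsequence A: -7, 14, -28. Geometric with ratio -2.
Subsequence B: 16, 25, 36, 49, 64, 81. The squares 4², 5², 6², ….
Position 10 falls in subsequence A as its term 4, giving 56.

56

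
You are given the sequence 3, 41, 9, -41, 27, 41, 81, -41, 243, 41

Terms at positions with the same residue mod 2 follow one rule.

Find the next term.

Odd-indexed and even-indexed terms follow separate rules.
Track A is 3, 9, 27, 81, 243, which is powers 3^1, 3^2, 3^3, ….
Track B is 41, -41, 41, -41, 41, which is the oscillation 41·(−1)^(n+1).
Term 11 comes from track A (its 6th entry): 729.

729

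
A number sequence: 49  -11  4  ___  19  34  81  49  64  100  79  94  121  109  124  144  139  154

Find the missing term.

Positions follow the repeating pattern ABB; grouping by letter gives 2 tracks.
Stream A = 49, ?, 81, 100, 121, 144: perfect squares starting at 7².
Stream B = -11, 4, 19, 34, 49, 64, 79, 94, 109, 124, 139, 154: arithmetic, step +15.
Filling stream A at index 2 by its rule yields 64.

64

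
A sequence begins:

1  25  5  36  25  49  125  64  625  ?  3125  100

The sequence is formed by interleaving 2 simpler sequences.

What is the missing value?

81

The terms cycle through 2 interleaved subsequences.
Track A: 1, 5, 25, 125, 625, 3125 — powers 5^0, 5^1, 5^2, ….
Track B: 25, 36, 49, 64, ?, 100 — consecutive squares n² from n = 5.
Track B's pattern makes the blank 81.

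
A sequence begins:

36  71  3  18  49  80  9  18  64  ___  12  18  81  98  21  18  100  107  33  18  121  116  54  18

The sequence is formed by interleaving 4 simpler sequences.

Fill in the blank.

The terms cycle through 4 interleaved subsequences.
Track A: 36, 49, 64, 81, 100, 121 — the squares 6², 7², 8², ….
Track B: 71, 80, ?, 98, 107, 116 — linear: a_n = 62 + 9·n.
Track C: 3, 9, 12, 21, 33, 54 — each term equals the sum of the previous two.
Track D: 18, 18, 18, 18, 18, 18 — the constant sequence 18.
So the missing entry in track B is 89.

89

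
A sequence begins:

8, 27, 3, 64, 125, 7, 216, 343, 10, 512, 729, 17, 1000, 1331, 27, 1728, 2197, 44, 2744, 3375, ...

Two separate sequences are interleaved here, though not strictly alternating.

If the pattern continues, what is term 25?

Reading positions in blocks of 3 reveals the pattern AAB — 2 tracks woven together.
Subsequence A = 8, 27, 64, 125, 216, 343, 512, 729, 1000, 1331, 1728, 2197, 2744, 3375: the cubes 2³, 3³, 4³, ….
Subsequence B = 3, 7, 10, 17, 27, 44: Fibonacci-style (each term is the sum of the two before it).
Term 25 comes from subsequence A (its 17th entry): 5832.

5832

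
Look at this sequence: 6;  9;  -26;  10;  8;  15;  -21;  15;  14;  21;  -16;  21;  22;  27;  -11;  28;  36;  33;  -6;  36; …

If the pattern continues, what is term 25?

94

Taking every 4th term gives 4 separate tracks.
Subsequence A: 6, 8, 14, 22, 36 — a Fibonacci-like recurrence a_n = a_{n-1} + a_{n-2}.
Subsequence B: 9, 15, 21, 27, 33 — arithmetic with common difference +6.
Subsequence C: -26, -21, -16, -11, -6 — linear: a_n = -31 + 5·n.
Subsequence D: 10, 15, 21, 28, 36 — the triangular numbers T_4, T_5, ….
Position 25 → subsequence A, term 7 = 94.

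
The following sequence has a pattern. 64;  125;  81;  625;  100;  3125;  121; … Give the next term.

Taking every 2nd term gives 2 separate tracks.
Subsequence A = 64, 81, 100, 121: consecutive squares n² from n = 8.
Subsequence B = 125, 625, 3125: powers of 5.
Position 8 falls in subsequence B as its term 4, giving 15625.

15625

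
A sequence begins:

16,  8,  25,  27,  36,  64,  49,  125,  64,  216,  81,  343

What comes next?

100

Odd-indexed and even-indexed terms follow separate rules.
Stream A: 16, 25, 36, 49, 64, 81 (perfect squares starting at 4²).
Stream B: 8, 27, 64, 125, 216, 343 (perfect cubes starting at 2³).
Term 13 comes from stream A (its 7th entry): 100.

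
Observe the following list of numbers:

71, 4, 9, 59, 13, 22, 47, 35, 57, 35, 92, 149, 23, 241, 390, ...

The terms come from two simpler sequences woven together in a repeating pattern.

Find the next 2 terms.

11, 631

The slot pattern repeats as ABB (period 3), so there are 2 interleaved tracks.
Track A: 71, 59, 47, 35, 23 — arithmetic with common difference −12.
Track B: 4, 9, 13, 22, 35, 57, 92, 149, 241, 390 — Fibonacci-style (each term is the sum of the two before it).
The 16th slot belongs to track A; its 6th term is 11.
The 17th slot belongs to track B; its 11th term is 631.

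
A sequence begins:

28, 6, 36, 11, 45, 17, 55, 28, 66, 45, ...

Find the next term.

78

Split by position mod 2 into 2 tracks.
Track A = 28, 36, 45, 55, 66: triangular numbers starting at T_7.
Track B = 6, 11, 17, 28, 45: Fibonacci-style (each term is the sum of the two before it).
Term 11 comes from track A (its 6th entry): 78.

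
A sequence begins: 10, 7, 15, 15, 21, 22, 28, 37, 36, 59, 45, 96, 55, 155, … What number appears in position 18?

406

Split by position mod 2 into 2 tracks.
Stream A = 10, 15, 21, 28, 36, 45, 55: triangular numbers n(n+1)/2 for n = 4, 5, ….
Stream B = 7, 15, 22, 37, 59, 96, 155: a Fibonacci-like recurrence a_n = a_{n-1} + a_{n-2}.
Term 18 comes from stream B (its 9th entry): 406.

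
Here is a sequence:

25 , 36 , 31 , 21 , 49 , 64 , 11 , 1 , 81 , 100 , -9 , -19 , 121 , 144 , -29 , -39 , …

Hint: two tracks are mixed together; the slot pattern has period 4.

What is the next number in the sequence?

169

Reading positions in blocks of 4 reveals the pattern AABB — 2 tracks woven together.
Track A: 25, 36, 49, 64, 81, 100, 121, 144 — consecutive squares n² from n = 5.
Track B: 31, 21, 11, 1, -9, -19, -29, -39 — subtracting 10 each time.
The 17th slot belongs to track A; its 9th term is 169.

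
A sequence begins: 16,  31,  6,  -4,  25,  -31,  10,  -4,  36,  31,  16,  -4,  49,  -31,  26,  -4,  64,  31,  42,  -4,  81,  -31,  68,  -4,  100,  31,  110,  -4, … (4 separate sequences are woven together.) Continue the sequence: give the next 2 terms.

121, -31

The terms cycle through 4 interleaved subsequences.
Track A: 16, 25, 36, 49, 64, 81, 100. Perfect squares starting at 4².
Track B: 31, -31, 31, -31, 31, -31, 31. Oscillating between 31 and -31.
Track C: 6, 10, 16, 26, 42, 68, 110. A Fibonacci-like recurrence a_n = a_{n-1} + a_{n-2}.
Track D: -4, -4, -4, -4, -4, -4, -4. Constant -4.
Position 29 → track A, term 8 = 121.
Position 30 falls in track B as its term 8, giving -31.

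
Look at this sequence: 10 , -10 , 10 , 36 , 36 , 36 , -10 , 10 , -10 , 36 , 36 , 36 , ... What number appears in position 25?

The slot pattern repeats as AAABBB (period 6), so there are 2 interleaved tracks.
Track A = 10, -10, 10, -10, 10, -10: alternating ±10.
Track B = 36, 36, 36, 36, 36, 36: always 36.
Position 25 falls in track A as its term 13, giving 10.

10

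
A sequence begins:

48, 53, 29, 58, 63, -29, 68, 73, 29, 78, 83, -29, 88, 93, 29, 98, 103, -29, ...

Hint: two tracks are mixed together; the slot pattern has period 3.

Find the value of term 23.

123

The slot pattern repeats as AAB (period 3), so there are 2 interleaved tracks.
Stream A: 48, 53, 58, 63, 68, 73, 78, 83, 88, 93, 98, 103 (arithmetic, step +5).
Stream B: 29, -29, 29, -29, 29, -29 (the oscillation 29·(−1)^(n+1)).
The 23rd slot belongs to stream A; its 16th term is 123.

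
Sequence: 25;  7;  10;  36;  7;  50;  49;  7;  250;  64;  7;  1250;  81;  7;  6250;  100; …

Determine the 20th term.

Split by position mod 3 into 3 tracks.
Subsequence A is 25, 36, 49, 64, 81, 100, which is consecutive squares n² from n = 5.
Subsequence B is 7, 7, 7, 7, 7, which is always 7.
Subsequence C is 10, 50, 250, 1250, 6250, which is a geometric progression (common ratio 5).
The 20th slot belongs to subsequence B; its 7th term is 7.

7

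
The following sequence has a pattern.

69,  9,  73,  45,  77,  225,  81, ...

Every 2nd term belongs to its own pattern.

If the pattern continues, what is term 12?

The terms cycle through 2 interleaved subsequences.
Track A: 69, 73, 77, 81. Arithmetic with common difference +4.
Track B: 9, 45, 225. Geometric with ratio 5.
Position 12 → track B, term 6 = 28125.

28125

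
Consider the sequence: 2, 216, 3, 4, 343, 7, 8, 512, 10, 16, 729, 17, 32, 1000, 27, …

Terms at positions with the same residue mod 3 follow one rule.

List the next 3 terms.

64, 1331, 44

The terms cycle through 3 interleaved subsequences.
Subsequence A = 2, 4, 8, 16, 32: successive powers of 2.
Subsequence B = 216, 343, 512, 729, 1000: the cubes 6³, 7³, 8³, ….
Subsequence C = 3, 7, 10, 17, 27: each term equals the sum of the previous two.
Position 16 → subsequence A, term 6 = 64.
The 17th slot belongs to subsequence B; its 6th term is 1331.
Position 18 → subsequence C, term 6 = 44.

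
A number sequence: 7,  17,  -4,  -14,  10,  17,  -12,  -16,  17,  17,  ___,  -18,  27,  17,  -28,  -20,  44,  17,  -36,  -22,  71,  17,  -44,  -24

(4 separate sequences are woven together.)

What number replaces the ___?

The terms cycle through 4 interleaved subsequences.
Track A is 7, 10, 17, 27, 44, 71, which is each term equals the sum of the previous two.
Track B is 17, 17, 17, 17, 17, 17, which is constant 17.
Track C is -4, -12, ?, -28, -36, -44, which is subtracting 8 each time.
Track D is -14, -16, -18, -20, -22, -24, which is arithmetic with common difference −2.
Track C's pattern makes the blank -20.

-20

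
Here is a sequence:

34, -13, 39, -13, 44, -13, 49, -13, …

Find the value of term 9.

Odd-indexed and even-indexed terms follow separate rules.
Stream A is 34, 39, 44, 49, which is arithmetic, step +5.
Stream B is -13, -13, -13, -13, which is the constant sequence -13.
Position 9 → stream A, term 5 = 54.

54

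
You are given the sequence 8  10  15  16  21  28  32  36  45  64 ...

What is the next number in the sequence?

Positions follow the repeating pattern ABB; grouping by letter gives 2 tracks.
Track A = 8, 16, 32, 64: successive powers of 2.
Track B = 10, 15, 21, 28, 36, 45: triangular numbers n(n+1)/2 for n = 4, 5, ….
Position 11 → track B, term 7 = 55.

55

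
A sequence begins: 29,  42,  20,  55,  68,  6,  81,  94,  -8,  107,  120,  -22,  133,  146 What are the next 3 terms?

Reading positions in blocks of 3 reveals the pattern AAB — 2 tracks woven together.
Stream A is 29, 42, 55, 68, 81, 94, 107, 120, 133, 146, which is arithmetic, step +13.
Stream B is 20, 6, -8, -22, which is linear: a_n = 34 − 14·n.
Position 15 falls in stream B as its term 5, giving -36.
Term 16 comes from stream A (its 11th entry): 159.
Term 17 comes from stream A (its 12th entry): 172.

-36, 159, 172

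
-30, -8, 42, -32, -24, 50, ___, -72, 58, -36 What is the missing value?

-34

Taking every 3rd term gives 3 separate tracks.
Track A is -30, -32, ?, -36, which is subtracting 2 each time.
Track B is -8, -24, -72, which is geometric, ×3 each step.
Track C is 42, 50, 58, which is arithmetic with common difference +8.
The gap is track A's term 3; the rule gives -34.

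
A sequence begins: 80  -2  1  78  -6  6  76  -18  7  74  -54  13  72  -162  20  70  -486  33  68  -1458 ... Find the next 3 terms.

53, 66, -4374

Split by position mod 3: positions 1, 4, 7, … form one track, and each other residue class forms its own.
Track A is 80, 78, 76, 74, 72, 70, 68, which is subtracting 2 each time.
Track B is -2, -6, -18, -54, -162, -486, -1458, which is multiplying by 3 each time.
Track C is 1, 6, 7, 13, 20, 33, which is Fibonacci-style (each term is the sum of the two before it).
Position 21 falls in track C as its term 7, giving 53.
Position 22 → track A, term 8 = 66.
Position 23 falls in track B as its term 8, giving -4374.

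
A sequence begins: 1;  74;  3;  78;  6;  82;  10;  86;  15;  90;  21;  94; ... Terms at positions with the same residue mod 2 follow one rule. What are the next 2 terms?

The terms cycle through 2 interleaved subsequences.
Stream A is 1, 3, 6, 10, 15, 21, which is triangular numbers n(n+1)/2 for n = 1, 2, ….
Stream B is 74, 78, 82, 86, 90, 94, which is arithmetic with common difference +4.
The 13th slot belongs to stream A; its 7th term is 28.
Position 14 → stream B, term 7 = 98.

28, 98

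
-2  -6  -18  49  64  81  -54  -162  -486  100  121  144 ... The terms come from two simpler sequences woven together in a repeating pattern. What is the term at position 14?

-4374

The slot pattern repeats as AAABBB (period 6), so there are 2 interleaved tracks.
Track A: -2, -6, -18, -54, -162, -486. A geometric progression (common ratio 3).
Track B: 49, 64, 81, 100, 121, 144. Perfect squares starting at 7².
Position 14 → track A, term 8 = -4374.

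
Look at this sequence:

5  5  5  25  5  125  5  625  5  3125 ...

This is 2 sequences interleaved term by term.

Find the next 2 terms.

5, 15625

Positions 1, 3, 5, … form one subsequence and positions 2, 4, 6, … form another.
Track A is 5, 5, 5, 5, 5, which is always 5.
Track B is 5, 25, 125, 625, 3125, which is successive powers of 5.
The 11th slot belongs to track A; its 6th term is 5.
Position 12 falls in track B as its term 6, giving 15625.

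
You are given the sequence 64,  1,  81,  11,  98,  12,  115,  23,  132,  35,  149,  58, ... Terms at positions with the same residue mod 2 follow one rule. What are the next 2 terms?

166, 93

Taking every 2nd term gives 2 separate tracks.
Track A is 64, 81, 98, 115, 132, 149, which is linear: a_n = 47 + 17·n.
Track B is 1, 11, 12, 23, 35, 58, which is a Fibonacci-like recurrence a_n = a_{n-1} + a_{n-2}.
Position 13 falls in track A as its term 7, giving 166.
Position 14 → track B, term 7 = 93.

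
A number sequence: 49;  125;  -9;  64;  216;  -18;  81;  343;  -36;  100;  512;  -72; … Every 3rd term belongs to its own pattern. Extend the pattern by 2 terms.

121, 729

Split by position mod 3: positions 1, 4, 7, … form one track, and each other residue class forms its own.
Track A = 49, 64, 81, 100: consecutive squares n² from n = 7.
Track B = 125, 216, 343, 512: consecutive cubes n³ from n = 5.
Track C = -9, -18, -36, -72: geometric with ratio 2.
The 13th slot belongs to track A; its 5th term is 121.
Term 14 comes from track B (its 5th entry): 729.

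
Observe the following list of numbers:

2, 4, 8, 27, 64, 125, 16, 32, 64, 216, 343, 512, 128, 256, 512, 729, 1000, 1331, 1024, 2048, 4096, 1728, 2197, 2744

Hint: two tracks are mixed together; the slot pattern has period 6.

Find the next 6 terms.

Positions follow the repeating pattern AAABBB; grouping by letter gives 2 tracks.
Track A = 2, 4, 8, 16, 32, 64, 128, 256, 512, 1024, 2048, 4096: successive powers of 2.
Track B = 27, 64, 125, 216, 343, 512, 729, 1000, 1331, 1728, 2197, 2744: consecutive cubes n³ from n = 3.
Position 25 → track A, term 13 = 8192.
Position 26 → track A, term 14 = 16384.
The 27th slot belongs to track A; its 15th term is 32768.
Position 28 falls in track B as its term 13, giving 3375.
Term 29 comes from track B (its 14th entry): 4096.
The 30th slot belongs to track B; its 15th term is 4913.

8192, 16384, 32768, 3375, 4096, 4913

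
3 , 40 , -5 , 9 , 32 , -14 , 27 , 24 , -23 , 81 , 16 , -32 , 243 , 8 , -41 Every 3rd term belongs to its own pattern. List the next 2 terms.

Split by position mod 3 into 3 tracks.
Stream A = 3, 9, 27, 81, 243: powers 3^1, 3^2, 3^3, ….
Stream B = 40, 32, 24, 16, 8: arithmetic, step −8.
Stream C = -5, -14, -23, -32, -41: subtracting 9 each time.
Position 16 → stream A, term 6 = 729.
The 17th slot belongs to stream B; its 6th term is 0.

729, 0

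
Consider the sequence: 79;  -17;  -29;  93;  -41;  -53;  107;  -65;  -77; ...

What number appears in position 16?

149

Positions follow the repeating pattern ABB; grouping by letter gives 2 tracks.
Track A = 79, 93, 107: arithmetic, step +14.
Track B = -17, -29, -41, -53, -65, -77: arithmetic, step −12.
The 16th slot belongs to track A; its 6th term is 149.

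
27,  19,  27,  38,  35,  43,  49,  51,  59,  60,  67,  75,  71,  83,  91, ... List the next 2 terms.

The slot pattern repeats as ABB (period 3), so there are 2 interleaved tracks.
Track A is 27, 38, 49, 60, 71, which is adding 11 each time.
Track B is 19, 27, 35, 43, 51, 59, 67, 75, 83, 91, which is linear: a_n = 11 + 8·n.
Term 16 comes from track A (its 6th entry): 82.
Position 17 falls in track B as its term 11, giving 99.

82, 99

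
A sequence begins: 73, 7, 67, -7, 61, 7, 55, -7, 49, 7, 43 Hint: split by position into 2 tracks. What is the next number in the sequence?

Taking every 2nd term gives 2 separate tracks.
Track A is 73, 67, 61, 55, 49, 43, which is linear: a_n = 79 − 6·n.
Track B is 7, -7, 7, -7, 7, which is alternating ±7.
Term 12 comes from track B (its 6th entry): -7.

-7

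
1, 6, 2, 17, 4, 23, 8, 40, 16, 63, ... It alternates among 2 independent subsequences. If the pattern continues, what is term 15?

Odd-indexed and even-indexed terms follow separate rules.
Track A: 1, 2, 4, 8, 16 (successive powers of 2).
Track B: 6, 17, 23, 40, 63 (Fibonacci-style (each term is the sum of the two before it)).
Position 15 falls in track A as its term 8, giving 128.

128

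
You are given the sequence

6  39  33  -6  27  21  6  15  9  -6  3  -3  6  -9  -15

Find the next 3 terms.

-6, -21, -27

The slot pattern repeats as ABB (period 3), so there are 2 interleaved tracks.
Track A: 6, -6, 6, -6, 6 — oscillating between 6 and -6.
Track B: 39, 33, 27, 21, 15, 9, 3, -3, -9, -15 — arithmetic with common difference −6.
Position 16 falls in track A as its term 6, giving -6.
Position 17 falls in track B as its term 11, giving -21.
Position 18 falls in track B as its term 12, giving -27.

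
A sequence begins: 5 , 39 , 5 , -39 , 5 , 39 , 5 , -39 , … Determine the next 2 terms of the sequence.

Taking every 2nd term gives 2 separate tracks.
Track A is 5, 5, 5, 5, which is constant 5.
Track B is 39, -39, 39, -39, which is alternating ±39.
The 9th slot belongs to track A; its 5th term is 5.
Term 10 comes from track B (its 5th entry): 39.

5, 39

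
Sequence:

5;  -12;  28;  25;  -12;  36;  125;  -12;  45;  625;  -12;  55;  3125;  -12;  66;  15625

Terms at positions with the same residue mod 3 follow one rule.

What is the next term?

-12

Read the sequence 3 terms at a time; column i is its own pattern.
Stream A is 5, 25, 125, 625, 3125, 15625, which is powers of 5.
Stream B is -12, -12, -12, -12, -12, which is always -12.
Stream C is 28, 36, 45, 55, 66, which is triangular numbers starting at T_7.
The 17th slot belongs to stream B; its 6th term is -12.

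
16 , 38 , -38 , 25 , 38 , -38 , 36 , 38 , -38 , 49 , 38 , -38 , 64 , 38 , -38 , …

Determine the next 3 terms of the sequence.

81, 38, -38

Reading positions in blocks of 3 reveals the pattern ABB — 2 tracks woven together.
Track A: 16, 25, 36, 49, 64 — consecutive squares n² from n = 4.
Track B: 38, -38, 38, -38, 38, -38, 38, -38, 38, -38 — alternating ±38.
Position 16 falls in track A as its term 6, giving 81.
Position 17 → track B, term 11 = 38.
Position 18 falls in track B as its term 12, giving -38.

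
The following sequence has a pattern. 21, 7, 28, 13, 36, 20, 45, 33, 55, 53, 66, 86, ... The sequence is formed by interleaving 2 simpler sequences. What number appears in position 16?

Taking every 2nd term gives 2 separate tracks.
Track A: 21, 28, 36, 45, 55, 66 (triangular numbers n(n+1)/2 for n = 6, 7, …).
Track B: 7, 13, 20, 33, 53, 86 (Fibonacci-style (each term is the sum of the two before it)).
Term 16 comes from track B (its 8th entry): 225.

225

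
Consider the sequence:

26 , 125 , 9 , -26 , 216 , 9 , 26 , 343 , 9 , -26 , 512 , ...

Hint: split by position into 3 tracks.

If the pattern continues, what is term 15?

Split by position mod 3: positions 1, 4, 7, … form one track, and each other residue class forms its own.
Track A is 26, -26, 26, -26, which is alternating ±26.
Track B is 125, 216, 343, 512, which is the cubes 5³, 6³, 7³, ….
Track C is 9, 9, 9, which is the constant sequence 9.
Term 15 comes from track C (its 5th entry): 9.

9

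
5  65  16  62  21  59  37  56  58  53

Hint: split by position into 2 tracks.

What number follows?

95

Split by position mod 2 into 2 tracks.
Track A: 5, 16, 21, 37, 58. Fibonacci-style (each term is the sum of the two before it).
Track B: 65, 62, 59, 56, 53. Subtracting 3 each time.
The 11th slot belongs to track A; its 6th term is 95.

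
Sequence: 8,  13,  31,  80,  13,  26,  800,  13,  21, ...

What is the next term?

8000

Taking every 3rd term gives 3 separate tracks.
Stream A: 8, 80, 800 (geometric, ×10 each step).
Stream B: 13, 13, 13 (the constant sequence 13).
Stream C: 31, 26, 21 (linear: a_n = 36 − 5·n).
Position 10 falls in stream A as its term 4, giving 8000.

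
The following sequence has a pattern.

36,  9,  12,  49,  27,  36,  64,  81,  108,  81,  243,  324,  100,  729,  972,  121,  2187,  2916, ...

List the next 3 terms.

144, 6561, 8748

Split by position mod 3: positions 1, 4, 7, … form one track, and each other residue class forms its own.
Subsequence A: 36, 49, 64, 81, 100, 121 (consecutive squares n² from n = 6).
Subsequence B: 9, 27, 81, 243, 729, 2187 (powers of 3).
Subsequence C: 12, 36, 108, 324, 972, 2916 (multiplying by 3 each time).
Position 19 falls in subsequence A as its term 7, giving 144.
Position 20 → subsequence B, term 7 = 6561.
The 21st slot belongs to subsequence C; its 7th term is 8748.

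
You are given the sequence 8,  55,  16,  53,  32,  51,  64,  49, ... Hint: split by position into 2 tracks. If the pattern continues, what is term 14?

Positions 1, 3, 5, … form one subsequence and positions 2, 4, 6, … form another.
Track A is 8, 16, 32, 64, which is successive powers of 2.
Track B is 55, 53, 51, 49, which is linear: a_n = 57 − 2·n.
Term 14 comes from track B (its 7th entry): 43.

43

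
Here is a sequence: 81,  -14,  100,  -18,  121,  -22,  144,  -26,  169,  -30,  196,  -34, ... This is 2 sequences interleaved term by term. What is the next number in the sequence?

Taking every 2nd term gives 2 separate tracks.
Track A is 81, 100, 121, 144, 169, 196, which is perfect squares starting at 9².
Track B is -14, -18, -22, -26, -30, -34, which is subtracting 4 each time.
Position 13 → track A, term 7 = 225.

225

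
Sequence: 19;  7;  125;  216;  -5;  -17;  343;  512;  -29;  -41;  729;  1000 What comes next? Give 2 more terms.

-53, -65

Positions follow the repeating pattern AABB; grouping by letter gives 2 tracks.
Stream A is 19, 7, -5, -17, -29, -41, which is linear: a_n = 31 − 12·n.
Stream B is 125, 216, 343, 512, 729, 1000, which is consecutive cubes n³ from n = 5.
Position 13 → stream A, term 7 = -53.
Term 14 comes from stream A (its 8th entry): -65.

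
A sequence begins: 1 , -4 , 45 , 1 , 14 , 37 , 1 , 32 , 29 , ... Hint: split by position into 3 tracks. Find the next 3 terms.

Split by position mod 3: positions 1, 4, 7, … form one track, and each other residue class forms its own.
Track A = 1, 1, 1: always 1.
Track B = -4, 14, 32: arithmetic, step +18.
Track C = 45, 37, 29: arithmetic with common difference −8.
Position 10 → track A, term 4 = 1.
The 11th slot belongs to track B; its 4th term is 50.
The 12th slot belongs to track C; its 4th term is 21.

1, 50, 21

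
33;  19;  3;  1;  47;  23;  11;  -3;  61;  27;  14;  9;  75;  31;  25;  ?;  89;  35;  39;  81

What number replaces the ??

Split by position mod 4: positions 1, 5, 9, … form one track, and each other residue class forms its own.
Subsequence A is 33, 47, 61, 75, 89, which is adding 14 each time.
Subsequence B is 19, 23, 27, 31, 35, which is linear: a_n = 15 + 4·n.
Subsequence C is 3, 11, 14, 25, 39, which is each term equals the sum of the previous two.
Subsequence D is 1, -3, 9, ?, 81, which is multiplying by -3 each time.
Filling subsequence D at index 4 by its rule yields -27.

-27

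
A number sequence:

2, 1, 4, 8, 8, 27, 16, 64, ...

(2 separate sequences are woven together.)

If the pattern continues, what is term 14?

Positions 1, 3, 5, … form one subsequence and positions 2, 4, 6, … form another.
Subsequence A: 2, 4, 8, 16 — powers 2^1, 2^2, 2^3, ….
Subsequence B: 1, 8, 27, 64 — perfect cubes starting at 1³.
The 14th slot belongs to subsequence B; its 7th term is 343.

343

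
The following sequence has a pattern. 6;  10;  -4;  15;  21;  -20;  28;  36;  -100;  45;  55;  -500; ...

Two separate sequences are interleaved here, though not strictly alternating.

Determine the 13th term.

66

The slot pattern repeats as AAB (period 3), so there are 2 interleaved tracks.
Track A: 6, 10, 15, 21, 28, 36, 45, 55. Triangular numbers n(n+1)/2 for n = 3, 4, ….
Track B: -4, -20, -100, -500. Geometric with ratio 5.
Position 13 → track A, term 9 = 66.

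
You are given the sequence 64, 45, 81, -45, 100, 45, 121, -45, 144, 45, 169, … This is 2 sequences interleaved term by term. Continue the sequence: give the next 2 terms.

Odd-indexed and even-indexed terms follow separate rules.
Subsequence A: 64, 81, 100, 121, 144, 169 (consecutive squares n² from n = 8).
Subsequence B: 45, -45, 45, -45, 45 (oscillating between 45 and -45).
The 12th slot belongs to subsequence B; its 6th term is -45.
The 13th slot belongs to subsequence A; its 7th term is 196.

-45, 196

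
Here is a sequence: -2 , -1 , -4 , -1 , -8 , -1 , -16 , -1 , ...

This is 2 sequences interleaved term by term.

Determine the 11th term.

Positions 1, 3, 5, … form one subsequence and positions 2, 4, 6, … form another.
Track A: -2, -4, -8, -16 (geometric, ×2 each step).
Track B: -1, -1, -1, -1 (the constant sequence -1).
Position 11 falls in track A as its term 6, giving -64.

-64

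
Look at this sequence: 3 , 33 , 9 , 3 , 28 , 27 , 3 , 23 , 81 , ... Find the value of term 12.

Split by position mod 3 into 3 tracks.
Track A = 3, 3, 3: always 3.
Track B = 33, 28, 23: arithmetic, step −5.
Track C = 9, 27, 81: successive powers of 3.
The 12th slot belongs to track C; its 4th term is 243.

243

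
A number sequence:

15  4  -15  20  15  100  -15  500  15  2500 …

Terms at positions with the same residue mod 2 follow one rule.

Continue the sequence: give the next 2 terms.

Split by position mod 2 into 2 tracks.
Stream A = 15, -15, 15, -15, 15: oscillating between 15 and -15.
Stream B = 4, 20, 100, 500, 2500: a geometric progression (common ratio 5).
The 11th slot belongs to stream A; its 6th term is -15.
Position 12 → stream B, term 6 = 12500.

-15, 12500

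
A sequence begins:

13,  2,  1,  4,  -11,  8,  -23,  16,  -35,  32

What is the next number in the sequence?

-47

Positions 1, 3, 5, … form one subsequence and positions 2, 4, 6, … form another.
Track A: 13, 1, -11, -23, -35 (subtracting 12 each time).
Track B: 2, 4, 8, 16, 32 (powers 2^1, 2^2, 2^3, …).
Position 11 → track A, term 6 = -47.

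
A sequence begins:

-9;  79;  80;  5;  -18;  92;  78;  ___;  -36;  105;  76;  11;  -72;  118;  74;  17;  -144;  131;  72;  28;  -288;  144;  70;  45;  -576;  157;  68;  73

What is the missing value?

6

Split by position mod 4: positions 1, 5, 9, … form one track, and each other residue class forms its own.
Subsequence A is -9, -18, -36, -72, -144, -288, -576, which is a geometric progression (common ratio 2).
Subsequence B is 79, 92, 105, 118, 131, 144, 157, which is linear: a_n = 66 + 13·n.
Subsequence C is 80, 78, 76, 74, 72, 70, 68, which is subtracting 2 each time.
Subsequence D is 5, ?, 11, 17, 28, 45, 73, which is each term equals the sum of the previous two.
Filling subsequence D at index 2 by its rule yields 6.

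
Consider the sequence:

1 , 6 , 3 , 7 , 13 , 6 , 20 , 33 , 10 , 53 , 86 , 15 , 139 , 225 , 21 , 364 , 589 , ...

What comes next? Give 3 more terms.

Reading positions in blocks of 3 reveals the pattern AAB — 2 tracks woven together.
Track A = 1, 6, 7, 13, 20, 33, 53, 86, 139, 225, 364, 589: a Fibonacci-like recurrence a_n = a_{n-1} + a_{n-2}.
Track B = 3, 6, 10, 15, 21: triangular numbers n(n+1)/2 for n = 2, 3, ….
The 18th slot belongs to track B; its 6th term is 28.
Position 19 falls in track A as its term 13, giving 953.
The 20th slot belongs to track A; its 14th term is 1542.

28, 953, 1542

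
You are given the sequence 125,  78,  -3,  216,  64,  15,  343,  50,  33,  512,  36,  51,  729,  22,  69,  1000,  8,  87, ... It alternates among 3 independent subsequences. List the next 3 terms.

1331, -6, 105

Split by position mod 3 into 3 tracks.
Track A is 125, 216, 343, 512, 729, 1000, which is consecutive cubes n³ from n = 5.
Track B is 78, 64, 50, 36, 22, 8, which is arithmetic, step −14.
Track C is -3, 15, 33, 51, 69, 87, which is arithmetic with common difference +18.
Position 19 falls in track A as its term 7, giving 1331.
The 20th slot belongs to track B; its 7th term is -6.
Position 21 → track C, term 7 = 105.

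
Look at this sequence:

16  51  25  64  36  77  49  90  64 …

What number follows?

Positions 1, 3, 5, … form one subsequence and positions 2, 4, 6, … form another.
Track A: 16, 25, 36, 49, 64. The squares 4², 5², 6², ….
Track B: 51, 64, 77, 90. Linear: a_n = 38 + 13·n.
Position 10 falls in track B as its term 5, giving 103.

103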